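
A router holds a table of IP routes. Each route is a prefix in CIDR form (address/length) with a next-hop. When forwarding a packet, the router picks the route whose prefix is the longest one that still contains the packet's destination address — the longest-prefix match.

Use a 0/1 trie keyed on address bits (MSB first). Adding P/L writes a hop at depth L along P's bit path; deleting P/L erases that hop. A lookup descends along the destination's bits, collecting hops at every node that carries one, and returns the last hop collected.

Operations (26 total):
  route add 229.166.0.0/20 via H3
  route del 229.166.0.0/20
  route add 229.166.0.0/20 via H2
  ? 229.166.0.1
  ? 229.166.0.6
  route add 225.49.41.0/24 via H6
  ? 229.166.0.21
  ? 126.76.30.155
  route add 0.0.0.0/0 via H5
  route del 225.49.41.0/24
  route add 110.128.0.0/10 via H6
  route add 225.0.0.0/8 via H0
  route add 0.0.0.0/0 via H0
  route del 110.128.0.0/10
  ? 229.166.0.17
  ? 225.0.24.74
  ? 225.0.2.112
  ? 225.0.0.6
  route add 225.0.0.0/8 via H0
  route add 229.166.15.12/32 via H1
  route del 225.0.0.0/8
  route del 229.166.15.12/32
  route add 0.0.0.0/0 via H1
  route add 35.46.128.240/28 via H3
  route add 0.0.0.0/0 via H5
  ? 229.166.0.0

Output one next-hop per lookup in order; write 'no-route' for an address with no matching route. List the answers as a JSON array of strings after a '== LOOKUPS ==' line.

Apply in order:
  + 229.166.0.0/20 (H3) depth=20
  - 229.166.0.0/20 clear@20
  + 229.166.0.0/20 (H2) depth=20
  Q 229.166.0.1: descend 11100101101001100000 ; hops seen [H2] ; pick H2
  Q 229.166.0.6: descend 11100101101001100000 ; hops seen [H2] ; pick H2
  + 225.49.41.0/24 (H6) depth=24
  Q 229.166.0.21: descend 11100101101001100000 ; hops seen [H2] ; pick H2
  Q 126.76.30.155: descend ε ; hops seen [∅] ; pick no-route
  + 0.0.0.0/0 (H5) depth=0
  - 225.49.41.0/24 clear@24
  + 110.128.0.0/10 (H6) depth=10
  + 225.0.0.0/8 (H0) depth=8
  + 0.0.0.0/0 (H0) depth=0
  - 110.128.0.0/10 clear@10
  Q 229.166.0.17: descend 11100101101001100000 ; hops seen [H0,H2] ; pick H2
  Q 225.0.24.74: descend 1110000100 ; hops seen [H0,H0] ; pick H0
  Q 225.0.2.112: descend 1110000100 ; hops seen [H0,H0] ; pick H0
  Q 225.0.0.6: descend 1110000100 ; hops seen [H0,H0] ; pick H0
  + 225.0.0.0/8 (H0) depth=8
  + 229.166.15.12/32 (H1) depth=32
  - 225.0.0.0/8 clear@8
  - 229.166.15.12/32 clear@32
  + 0.0.0.0/0 (H1) depth=0
  + 35.46.128.240/28 (H3) depth=28
  + 0.0.0.0/0 (H5) depth=0
  Q 229.166.0.0: descend 11100101101001100000 ; hops seen [H5,H2] ; pick H2

== LOOKUPS ==
["H2","H2","H2","no-route","H2","H0","H0","H0","H2"]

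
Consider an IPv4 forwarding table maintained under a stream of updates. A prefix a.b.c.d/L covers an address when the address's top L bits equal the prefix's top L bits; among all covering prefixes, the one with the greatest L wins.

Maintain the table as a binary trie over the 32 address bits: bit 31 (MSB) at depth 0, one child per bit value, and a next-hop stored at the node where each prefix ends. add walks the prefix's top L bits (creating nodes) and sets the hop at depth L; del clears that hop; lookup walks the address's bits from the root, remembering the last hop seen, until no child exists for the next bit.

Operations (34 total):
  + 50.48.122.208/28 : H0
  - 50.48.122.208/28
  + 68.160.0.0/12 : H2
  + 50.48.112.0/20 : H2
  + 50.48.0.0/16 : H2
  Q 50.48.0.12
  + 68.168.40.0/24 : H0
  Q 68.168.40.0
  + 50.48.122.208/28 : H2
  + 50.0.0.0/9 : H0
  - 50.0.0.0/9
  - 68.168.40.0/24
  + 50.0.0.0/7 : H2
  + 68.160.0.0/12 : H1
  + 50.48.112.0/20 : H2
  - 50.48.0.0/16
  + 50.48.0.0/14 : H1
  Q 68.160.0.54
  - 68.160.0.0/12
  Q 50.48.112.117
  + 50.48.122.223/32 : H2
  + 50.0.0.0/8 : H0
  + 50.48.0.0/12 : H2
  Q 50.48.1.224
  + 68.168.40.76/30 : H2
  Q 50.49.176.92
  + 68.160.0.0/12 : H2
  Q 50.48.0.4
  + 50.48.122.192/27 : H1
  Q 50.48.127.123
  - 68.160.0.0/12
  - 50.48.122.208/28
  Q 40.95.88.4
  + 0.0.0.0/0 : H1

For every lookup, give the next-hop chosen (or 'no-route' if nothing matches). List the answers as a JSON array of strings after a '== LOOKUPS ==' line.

Apply in order:
  + 50.48.122.208/28 (H0) depth=28
  - 50.48.122.208/28 clear@28
  + 68.160.0.0/12 (H2) depth=12
  + 50.48.112.0/20 (H2) depth=20
  + 50.48.0.0/16 (H2) depth=16
  Q 50.48.0.12: descend 00110010001100000 ; hops seen [H2] ; pick H2
  + 68.168.40.0/24 (H0) depth=24
  Q 68.168.40.0: descend 010001001010100000101000 ; hops seen [H2,H0] ; pick H0
  + 50.48.122.208/28 (H2) depth=28
  + 50.0.0.0/9 (H0) depth=9
  - 50.0.0.0/9 clear@9
  - 68.168.40.0/24 clear@24
  + 50.0.0.0/7 (H2) depth=7
  + 68.160.0.0/12 (H1) depth=12
  + 50.48.112.0/20 (H2) depth=20
  - 50.48.0.0/16 clear@16
  + 50.48.0.0/14 (H1) depth=14
  Q 68.160.0.54: descend 010001001010 ; hops seen [H1] ; pick H1
  - 68.160.0.0/12 clear@12
  Q 50.48.112.117: descend 00110010001100000111 ; hops seen [H2,H1,H2] ; pick H2
  + 50.48.122.223/32 (H2) depth=32
  + 50.0.0.0/8 (H0) depth=8
  + 50.48.0.0/12 (H2) depth=12
  Q 50.48.1.224: descend 00110010001100000 ; hops seen [H2,H0,H2,H1] ; pick H1
  + 68.168.40.76/30 (H2) depth=30
  Q 50.49.176.92: descend 001100100011000 ; hops seen [H2,H0,H2,H1] ; pick H1
  + 68.160.0.0/12 (H2) depth=12
  Q 50.48.0.4: descend 00110010001100000 ; hops seen [H2,H0,H2,H1] ; pick H1
  + 50.48.122.192/27 (H1) depth=27
  Q 50.48.127.123: descend 001100100011000001111 ; hops seen [H2,H0,H2,H1,H2] ; pick H2
  - 68.160.0.0/12 clear@12
  - 50.48.122.208/28 clear@28
  Q 40.95.88.4: descend 001 ; hops seen [∅] ; pick no-route
  + 0.0.0.0/0 (H1) depth=0

== LOOKUPS ==
["H2","H0","H1","H2","H1","H1","H1","H2","no-route"]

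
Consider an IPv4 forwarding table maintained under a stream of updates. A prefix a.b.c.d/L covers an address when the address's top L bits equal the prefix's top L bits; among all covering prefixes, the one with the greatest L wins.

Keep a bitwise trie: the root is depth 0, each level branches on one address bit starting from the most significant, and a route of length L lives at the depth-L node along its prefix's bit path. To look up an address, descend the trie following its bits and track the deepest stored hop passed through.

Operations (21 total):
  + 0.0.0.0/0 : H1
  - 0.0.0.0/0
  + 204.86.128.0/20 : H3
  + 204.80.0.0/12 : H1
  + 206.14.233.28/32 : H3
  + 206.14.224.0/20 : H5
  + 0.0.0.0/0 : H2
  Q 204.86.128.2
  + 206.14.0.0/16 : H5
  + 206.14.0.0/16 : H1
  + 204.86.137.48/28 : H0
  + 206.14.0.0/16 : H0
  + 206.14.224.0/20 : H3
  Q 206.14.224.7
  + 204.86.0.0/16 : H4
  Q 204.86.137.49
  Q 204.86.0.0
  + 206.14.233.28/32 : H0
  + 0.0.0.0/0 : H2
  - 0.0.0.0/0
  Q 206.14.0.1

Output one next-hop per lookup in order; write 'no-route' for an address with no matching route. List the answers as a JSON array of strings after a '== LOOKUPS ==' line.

Trace:
  add 0.0.0.0/0 -> H1 at depth 0
  - 0.0.0.0/0 clear@0
  add 204.86.128.0/20 -> H3 at depth 20
  add 204.80.0.0/12 -> H1 at depth 12
  add 206.14.233.28/32 -> H3 at depth 32
  add 206.14.224.0/20 -> H5 at depth 20
  add 0.0.0.0/0 -> H2 at depth 0
  Q 204.86.128.2: descend 11001100010101101000 ; hops seen [H2,H1,H3] ; pick H3
  add 206.14.0.0/16 -> H5 at depth 16
  add 206.14.0.0/16 -> H1 at depth 16
  add 204.86.137.48/28 -> H0 at depth 28
  add 206.14.0.0/16 -> H0 at depth 16
  add 206.14.224.0/20 -> H3 at depth 20
  Q 206.14.224.7: descend 11001110000011101110 ; hops seen [H2,H0,H3] ; pick H3
  add 204.86.0.0/16 -> H4 at depth 16
  Q 204.86.137.49: descend 1100110001010110100010010011 ; hops seen [H2,H1,H4,H3,H0] ; pick H0
  Q 204.86.0.0: descend 1100110001010110 ; hops seen [H2,H1,H4] ; pick H4
  add 206.14.233.28/32 -> H0 at depth 32
  add 0.0.0.0/0 -> H2 at depth 0
  - 0.0.0.0/0 clear@0
  Q 206.14.0.1: descend 1100111000001110 ; hops seen [H0] ; pick H0

== LOOKUPS ==
["H3","H3","H0","H4","H0"]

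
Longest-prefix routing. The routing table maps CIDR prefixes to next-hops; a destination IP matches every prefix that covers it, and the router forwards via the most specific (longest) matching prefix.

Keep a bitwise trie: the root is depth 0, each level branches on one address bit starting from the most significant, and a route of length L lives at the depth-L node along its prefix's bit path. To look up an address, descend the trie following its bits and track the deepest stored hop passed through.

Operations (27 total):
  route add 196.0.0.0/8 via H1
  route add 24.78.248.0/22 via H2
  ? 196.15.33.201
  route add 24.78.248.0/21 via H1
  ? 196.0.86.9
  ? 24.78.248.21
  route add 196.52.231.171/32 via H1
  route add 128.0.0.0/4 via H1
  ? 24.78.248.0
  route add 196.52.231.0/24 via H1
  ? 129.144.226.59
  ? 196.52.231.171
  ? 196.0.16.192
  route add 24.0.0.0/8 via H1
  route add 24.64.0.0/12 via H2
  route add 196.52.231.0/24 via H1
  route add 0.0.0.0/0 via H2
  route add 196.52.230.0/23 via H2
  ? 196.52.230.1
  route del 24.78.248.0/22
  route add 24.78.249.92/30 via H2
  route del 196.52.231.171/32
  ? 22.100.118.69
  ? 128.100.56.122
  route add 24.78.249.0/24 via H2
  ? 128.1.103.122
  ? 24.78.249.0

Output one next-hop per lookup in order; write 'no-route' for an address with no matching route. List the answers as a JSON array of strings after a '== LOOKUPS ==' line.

Trace:
  add 196.0.0.0/8 -> H1 at depth 8
  add 24.78.248.0/22 -> H2 at depth 22
  ? 196.15.33.201  path d0:-→d1:-→d2:-→d3:-→d4:-→d5:-→d6:-→d7:-→d8:H1  best=H1
  add 24.78.248.0/21 -> H1 at depth 21
  ? 196.0.86.9  path d0:-→d1:-→d2:-→d3:-→d4:-→d5:-→d6:-→d7:-→d8:H1  best=H1
  ? 24.78.248.21  path d0:-→d1:-→d2:-→d3:-→d4:-→d5:-→d6:-→d7:-→d8:-→d9:-→d10:-→d11:-→d12:-→d13:-→d14:-→d15:-→d16:-→d17:-→d18:-→d19:-→d20:-→d21:H1→d22:H2  best=H2
  add 196.52.231.171/32 -> H1 at depth 32
  add 128.0.0.0/4 -> H1 at depth 4
  ? 24.78.248.0  path d0:-→d1:-→d2:-→d3:-→d4:-→d5:-→d6:-→d7:-→d8:-→d9:-→d10:-→d11:-→d12:-→d13:-→d14:-→d15:-→d16:-→d17:-→d18:-→d19:-→d20:-→d21:H1→d22:H2  best=H2
  add 196.52.231.0/24 -> H1 at depth 24
  ? 129.144.226.59  path d0:-→d1:-→d2:-→d3:-→d4:H1  best=H1
  ? 196.52.231.171  path d0:-→d1:-→d2:-→d3:-→d4:-→d5:-→d6:-→d7:-→d8:H1→d9:-→d10:-→d11:-→d12:-→d13:-→d14:-→d15:-→d16:-→d17:-→d18:-→d19:-→d20:-→d21:-→d22:-→d23:-→d24:H1→d25:-→d26:-→d27:-→d28:-→d29:-→d30:-→d31:-→d32:H1  best=H1
  ? 196.0.16.192  path d0:-→d1:-→d2:-→d3:-→d4:-→d5:-→d6:-→d7:-→d8:H1→d9:-→d10:-  best=H1
  add 24.0.0.0/8 -> H1 at depth 8
  add 24.64.0.0/12 -> H2 at depth 12
  add 196.52.231.0/24 -> H1 at depth 24
  add 0.0.0.0/0 -> H2 at depth 0
  add 196.52.230.0/23 -> H2 at depth 23
  ? 196.52.230.1  path d0:H2→d1:-→d2:-→d3:-→d4:-→d5:-→d6:-→d7:-→d8:H1→d9:-→d10:-→d11:-→d12:-→d13:-→d14:-→d15:-→d16:-→d17:-→d18:-→d19:-→d20:-→d21:-→d22:-→d23:H2  best=H2
  del 24.78.248.0/22 (clear depth 22)
  add 24.78.249.92/30 -> H2 at depth 30
  del 196.52.231.171/32 (clear depth 32)
  ? 22.100.118.69  path d0:H2→d1:-→d2:-→d3:-→d4:-  best=H2
  ? 128.100.56.122  path d0:H2→d1:-→d2:-→d3:-→d4:H1  best=H1
  add 24.78.249.0/24 -> H2 at depth 24
  ? 128.1.103.122  path d0:H2→d1:-→d2:-→d3:-→d4:H1  best=H1
  ? 24.78.249.0  path d0:H2→d1:-→d2:-→d3:-→d4:-→d5:-→d6:-→d7:-→d8:H1→d9:-→d10:-→d11:-→d12:H2→d13:-→d14:-→d15:-→d16:-→d17:-→d18:-→d19:-→d20:-→d21:H1→d22:-→d23:-→d24:H2→d25:-  best=H2

== LOOKUPS ==
["H1","H1","H2","H2","H1","H1","H1","H2","H2","H1","H1","H2"]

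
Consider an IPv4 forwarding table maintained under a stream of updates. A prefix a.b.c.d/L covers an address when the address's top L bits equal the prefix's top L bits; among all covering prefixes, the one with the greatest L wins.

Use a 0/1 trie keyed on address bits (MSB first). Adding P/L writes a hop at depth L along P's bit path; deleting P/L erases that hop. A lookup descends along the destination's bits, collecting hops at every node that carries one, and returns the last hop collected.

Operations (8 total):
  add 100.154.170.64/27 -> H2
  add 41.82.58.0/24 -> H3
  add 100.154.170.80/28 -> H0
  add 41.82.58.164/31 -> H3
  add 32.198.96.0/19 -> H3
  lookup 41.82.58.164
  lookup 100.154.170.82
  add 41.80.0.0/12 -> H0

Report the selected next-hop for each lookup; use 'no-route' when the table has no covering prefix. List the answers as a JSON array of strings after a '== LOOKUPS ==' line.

Apply in order:
  + 100.154.170.64/27 (H2) depth=27
  + 41.82.58.0/24 (H3) depth=24
  + 100.154.170.80/28 (H0) depth=28
  + 41.82.58.164/31 (H3) depth=31
  + 32.198.96.0/19 (H3) depth=19
  Q 41.82.58.164: descend 0010100101010010001110101010010 ; hops seen [H3,H3] ; pick H3
  Q 100.154.170.82: descend 0110010010011010101010100101 ; hops seen [H2,H0] ; pick H0
  + 41.80.0.0/12 (H0) depth=12

== LOOKUPS ==
["H3","H0"]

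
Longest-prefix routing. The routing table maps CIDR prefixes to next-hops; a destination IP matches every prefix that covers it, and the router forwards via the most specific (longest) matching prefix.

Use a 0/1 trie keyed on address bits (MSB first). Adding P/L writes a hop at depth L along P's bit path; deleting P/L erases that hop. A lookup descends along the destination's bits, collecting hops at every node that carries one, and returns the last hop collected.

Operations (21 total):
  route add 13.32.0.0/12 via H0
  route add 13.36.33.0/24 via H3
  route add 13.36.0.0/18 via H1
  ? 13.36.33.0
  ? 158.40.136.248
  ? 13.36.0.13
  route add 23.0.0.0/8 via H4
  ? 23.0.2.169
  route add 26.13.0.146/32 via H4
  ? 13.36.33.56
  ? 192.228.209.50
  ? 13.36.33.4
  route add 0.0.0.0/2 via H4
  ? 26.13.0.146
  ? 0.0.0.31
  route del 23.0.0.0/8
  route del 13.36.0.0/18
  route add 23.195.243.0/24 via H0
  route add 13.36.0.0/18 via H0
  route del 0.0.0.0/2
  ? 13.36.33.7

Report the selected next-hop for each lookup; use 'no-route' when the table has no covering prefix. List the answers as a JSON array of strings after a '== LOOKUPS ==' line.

Trace:
  add 13.32.0.0/12 -> H0 at depth 12
  add 13.36.33.0/24 -> H3 at depth 24
  add 13.36.0.0/18 -> H1 at depth 18
  lookup 13.36.33.0: bits 000011010010010000100001 walk d0:-→d1:-→d2:-→d3:-→d4:-→d5:-→d6:-→d7:-→d8:-→d9:-→d10:-→d11:-→d12:H0→d13:-→d14:-→d15:-→d16:-→d17:-→d18:H1→d19:-→d20:-→d21:-→d22:-→d23:-→d24:H3 -> H3
  lookup 158.40.136.248: bits ε walk d0:- -> no-route
  lookup 13.36.0.13: bits 000011010010010000 walk d0:-→d1:-→d2:-→d3:-→d4:-→d5:-→d6:-→d7:-→d8:-→d9:-→d10:-→d11:-→d12:H0→d13:-→d14:-→d15:-→d16:-→d17:-→d18:H1 -> H1
  add 23.0.0.0/8 -> H4 at depth 8
  lookup 23.0.2.169: bits 00010111 walk d0:-→d1:-→d2:-→d3:-→d4:-→d5:-→d6:-→d7:-→d8:H4 -> H4
  add 26.13.0.146/32 -> H4 at depth 32
  lookup 13.36.33.56: bits 000011010010010000100001 walk d0:-→d1:-→d2:-→d3:-→d4:-→d5:-→d6:-→d7:-→d8:-→d9:-→d10:-→d11:-→d12:H0→d13:-→d14:-→d15:-→d16:-→d17:-→d18:H1→d19:-→d20:-→d21:-→d22:-→d23:-→d24:H3 -> H3
  lookup 192.228.209.50: bits ε walk d0:- -> no-route
  lookup 13.36.33.4: bits 000011010010010000100001 walk d0:-→d1:-→d2:-→d3:-→d4:-→d5:-→d6:-→d7:-→d8:-→d9:-→d10:-→d11:-→d12:H0→d13:-→d14:-→d15:-→d16:-→d17:-→d18:H1→d19:-→d20:-→d21:-→d22:-→d23:-→d24:H3 -> H3
  add 0.0.0.0/2 -> H4 at depth 2
  lookup 26.13.0.146: bits 00011010000011010000000010010010 walk d0:-→d1:-→d2:H4→d3:-→d4:-→d5:-→d6:-→d7:-→d8:-→d9:-→d10:-→d11:-→d12:-→d13:-→d14:-→d15:-→d16:-→d17:-→d18:-→d19:-→d20:-→d21:-→d22:-→d23:-→d24:-→d25:-→d26:-→d27:-→d28:-→d29:-→d30:-→d31:-→d32:H4 -> H4
  lookup 0.0.0.31: bits 0000 walk d0:-→d1:-→d2:H4→d3:-→d4:- -> H4
  - 23.0.0.0/8 clear@8
  - 13.36.0.0/18 clear@18
  add 23.195.243.0/24 -> H0 at depth 24
  add 13.36.0.0/18 -> H0 at depth 18
  - 0.0.0.0/2 clear@2
  lookup 13.36.33.7: bits 000011010010010000100001 walk d0:-→d1:-→d2:-→d3:-→d4:-→d5:-→d6:-→d7:-→d8:-→d9:-→d10:-→d11:-→d12:H0→d13:-→d14:-→d15:-→d16:-→d17:-→d18:H0→d19:-→d20:-→d21:-→d22:-→d23:-→d24:H3 -> H3

== LOOKUPS ==
["H3","no-route","H1","H4","H3","no-route","H3","H4","H4","H3"]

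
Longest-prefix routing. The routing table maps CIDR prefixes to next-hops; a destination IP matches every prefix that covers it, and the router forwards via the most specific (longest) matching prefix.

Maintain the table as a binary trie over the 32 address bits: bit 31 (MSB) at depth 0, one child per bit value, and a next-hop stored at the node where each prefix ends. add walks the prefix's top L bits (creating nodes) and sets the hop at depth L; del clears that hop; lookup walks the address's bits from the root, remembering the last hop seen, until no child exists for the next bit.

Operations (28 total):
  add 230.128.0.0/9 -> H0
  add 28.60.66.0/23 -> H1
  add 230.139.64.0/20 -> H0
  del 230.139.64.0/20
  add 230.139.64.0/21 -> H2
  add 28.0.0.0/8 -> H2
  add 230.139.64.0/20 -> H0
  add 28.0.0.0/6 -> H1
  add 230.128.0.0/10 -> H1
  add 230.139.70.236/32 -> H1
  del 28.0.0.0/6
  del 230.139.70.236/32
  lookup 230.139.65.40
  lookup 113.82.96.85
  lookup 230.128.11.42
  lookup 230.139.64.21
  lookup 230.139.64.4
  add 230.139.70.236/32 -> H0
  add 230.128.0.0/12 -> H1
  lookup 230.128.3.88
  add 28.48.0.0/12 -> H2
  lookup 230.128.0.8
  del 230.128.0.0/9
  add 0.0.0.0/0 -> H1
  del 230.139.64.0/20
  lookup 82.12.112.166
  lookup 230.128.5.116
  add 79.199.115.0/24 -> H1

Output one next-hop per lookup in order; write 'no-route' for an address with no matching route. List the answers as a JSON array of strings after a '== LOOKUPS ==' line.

Trace:
  + 230.128.0.0/9 (H0) depth=9
  + 28.60.66.0/23 (H1) depth=23
  + 230.139.64.0/20 (H0) depth=20
  del 230.139.64.0/20 (clear depth 20)
  + 230.139.64.0/21 (H2) depth=21
  + 28.0.0.0/8 (H2) depth=8
  + 230.139.64.0/20 (H0) depth=20
  + 28.0.0.0/6 (H1) depth=6
  + 230.128.0.0/10 (H1) depth=10
  + 230.139.70.236/32 (H1) depth=32
  del 28.0.0.0/6 (clear depth 6)
  del 230.139.70.236/32 (clear depth 32)
  Q 230.139.65.40: descend 111001101000101101000 ; hops seen [H0,H1,H0,H2] ; pick H2
  Q 113.82.96.85: descend 0 ; hops seen [∅] ; pick no-route
  Q 230.128.11.42: descend 111001101000 ; hops seen [H0,H1] ; pick H1
  Q 230.139.64.21: descend 111001101000101101000 ; hops seen [H0,H1,H0,H2] ; pick H2
  Q 230.139.64.4: descend 111001101000101101000 ; hops seen [H0,H1,H0,H2] ; pick H2
  + 230.139.70.236/32 (H0) depth=32
  + 230.128.0.0/12 (H1) depth=12
  Q 230.128.3.88: descend 111001101000 ; hops seen [H0,H1,H1] ; pick H1
  + 28.48.0.0/12 (H2) depth=12
  Q 230.128.0.8: descend 111001101000 ; hops seen [H0,H1,H1] ; pick H1
  del 230.128.0.0/9 (clear depth 9)
  + 0.0.0.0/0 (H1) depth=0
  del 230.139.64.0/20 (clear depth 20)
  Q 82.12.112.166: descend 0 ; hops seen [H1] ; pick H1
  Q 230.128.5.116: descend 111001101000 ; hops seen [H1,H1,H1] ; pick H1
  + 79.199.115.0/24 (H1) depth=24

== LOOKUPS ==
["H2","no-route","H1","H2","H2","H1","H1","H1","H1"]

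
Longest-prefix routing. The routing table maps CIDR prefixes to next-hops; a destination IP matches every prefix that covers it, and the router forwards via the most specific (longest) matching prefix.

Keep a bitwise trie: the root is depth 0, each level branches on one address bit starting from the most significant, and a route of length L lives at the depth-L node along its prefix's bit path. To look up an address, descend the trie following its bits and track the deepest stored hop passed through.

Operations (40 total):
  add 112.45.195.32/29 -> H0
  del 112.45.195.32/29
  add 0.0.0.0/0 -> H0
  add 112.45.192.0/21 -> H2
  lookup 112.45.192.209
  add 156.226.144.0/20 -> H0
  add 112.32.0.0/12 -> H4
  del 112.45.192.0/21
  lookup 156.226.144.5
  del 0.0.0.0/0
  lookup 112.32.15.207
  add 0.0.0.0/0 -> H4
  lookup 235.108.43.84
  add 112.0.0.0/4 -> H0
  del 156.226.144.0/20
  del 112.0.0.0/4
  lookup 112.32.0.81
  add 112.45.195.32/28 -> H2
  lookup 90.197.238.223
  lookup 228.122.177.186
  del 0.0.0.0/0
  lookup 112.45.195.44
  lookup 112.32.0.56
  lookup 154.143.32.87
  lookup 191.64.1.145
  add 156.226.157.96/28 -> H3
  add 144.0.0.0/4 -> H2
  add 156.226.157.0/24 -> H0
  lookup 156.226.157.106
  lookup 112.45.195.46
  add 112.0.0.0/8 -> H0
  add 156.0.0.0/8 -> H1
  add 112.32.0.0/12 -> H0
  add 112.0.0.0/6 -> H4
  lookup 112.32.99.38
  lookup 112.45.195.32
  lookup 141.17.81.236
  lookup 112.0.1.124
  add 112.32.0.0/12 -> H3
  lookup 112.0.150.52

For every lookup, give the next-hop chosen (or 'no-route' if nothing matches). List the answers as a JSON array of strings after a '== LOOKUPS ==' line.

Apply in order:
  + 112.45.195.32/29 (H0) depth=29
  del 112.45.195.32/29 (clear depth 29)
  + 0.0.0.0/0 (H0) depth=0
  + 112.45.192.0/21 (H2) depth=21
  ? 112.45.192.209  path d0:H0→d1:-→d2:-→d3:-→d4:-→d5:-→d6:-→d7:-→d8:-→d9:-→d10:-→d11:-→d12:-→d13:-→d14:-→d15:-→d16:-→d17:-→d18:-→d19:-→d20:-→d21:H2→d22:-  best=H2
  + 156.226.144.0/20 (H0) depth=20
  + 112.32.0.0/12 (H4) depth=12
  del 112.45.192.0/21 (clear depth 21)
  ? 156.226.144.5  path d0:H0→d1:-→d2:-→d3:-→d4:-→d5:-→d6:-→d7:-→d8:-→d9:-→d10:-→d11:-→d12:-→d13:-→d14:-→d15:-→d16:-→d17:-→d18:-→d19:-→d20:H0  best=H0
  del 0.0.0.0/0 (clear depth 0)
  ? 112.32.15.207  path d0:-→d1:-→d2:-→d3:-→d4:-→d5:-→d6:-→d7:-→d8:-→d9:-→d10:-→d11:-→d12:H4  best=H4
  + 0.0.0.0/0 (H4) depth=0
  ? 235.108.43.84  path d0:H4→d1:-  best=H4
  + 112.0.0.0/4 (H0) depth=4
  del 156.226.144.0/20 (clear depth 20)
  del 112.0.0.0/4 (clear depth 4)
  ? 112.32.0.81  path d0:H4→d1:-→d2:-→d3:-→d4:-→d5:-→d6:-→d7:-→d8:-→d9:-→d10:-→d11:-→d12:H4  best=H4
  + 112.45.195.32/28 (H2) depth=28
  ? 90.197.238.223  path d0:H4→d1:-→d2:-  best=H4
  ? 228.122.177.186  path d0:H4→d1:-  best=H4
  del 0.0.0.0/0 (clear depth 0)
  ? 112.45.195.44  path d0:-→d1:-→d2:-→d3:-→d4:-→d5:-→d6:-→d7:-→d8:-→d9:-→d10:-→d11:-→d12:H4→d13:-→d14:-→d15:-→d16:-→d17:-→d18:-→d19:-→d20:-→d21:-→d22:-→d23:-→d24:-→d25:-→d26:-→d27:-→d28:H2  best=H2
  ? 112.32.0.56  path d0:-→d1:-→d2:-→d3:-→d4:-→d5:-→d6:-→d7:-→d8:-→d9:-→d10:-→d11:-→d12:H4  best=H4
  ? 154.143.32.87  path d0:-→d1:-→d2:-→d3:-→d4:-→d5:-  best=no-route
  ? 191.64.1.145  path d0:-→d1:-→d2:-  best=no-route
  + 156.226.157.96/28 (H3) depth=28
  + 144.0.0.0/4 (H2) depth=4
  + 156.226.157.0/24 (H0) depth=24
  ? 156.226.157.106  path d0:-→d1:-→d2:-→d3:-→d4:H2→d5:-→d6:-→d7:-→d8:-→d9:-→d10:-→d11:-→d12:-→d13:-→d14:-→d15:-→d16:-→d17:-→d18:-→d19:-→d20:-→d21:-→d22:-→d23:-→d24:H0→d25:-→d26:-→d27:-→d28:H3  best=H3
  ? 112.45.195.46  path d0:-→d1:-→d2:-→d3:-→d4:-→d5:-→d6:-→d7:-→d8:-→d9:-→d10:-→d11:-→d12:H4→d13:-→d14:-→d15:-→d16:-→d17:-→d18:-→d19:-→d20:-→d21:-→d22:-→d23:-→d24:-→d25:-→d26:-→d27:-→d28:H2  best=H2
  + 112.0.0.0/8 (H0) depth=8
  + 156.0.0.0/8 (H1) depth=8
  + 112.32.0.0/12 (H0) depth=12
  + 112.0.0.0/6 (H4) depth=6
  ? 112.32.99.38  path d0:-→d1:-→d2:-→d3:-→d4:-→d5:-→d6:H4→d7:-→d8:H0→d9:-→d10:-→d11:-→d12:H0  best=H0
  ? 112.45.195.32  path d0:-→d1:-→d2:-→d3:-→d4:-→d5:-→d6:H4→d7:-→d8:H0→d9:-→d10:-→d11:-→d12:H0→d13:-→d14:-→d15:-→d16:-→d17:-→d18:-→d19:-→d20:-→d21:-→d22:-→d23:-→d24:-→d25:-→d26:-→d27:-→d28:H2→d29:-  best=H2
  ? 141.17.81.236  path d0:-→d1:-→d2:-→d3:-  best=no-route
  ? 112.0.1.124  path d0:-→d1:-→d2:-→d3:-→d4:-→d5:-→d6:H4→d7:-→d8:H0→d9:-→d10:-  best=H0
  + 112.32.0.0/12 (H3) depth=12
  ? 112.0.150.52  path d0:-→d1:-→d2:-→d3:-→d4:-→d5:-→d6:H4→d7:-→d8:H0→d9:-→d10:-  best=H0

== LOOKUPS ==
["H2","H0","H4","H4","H4","H4","H4","H2","H4","no-route","no-route","H3","H2","H0","H2","no-route","H0","H0"]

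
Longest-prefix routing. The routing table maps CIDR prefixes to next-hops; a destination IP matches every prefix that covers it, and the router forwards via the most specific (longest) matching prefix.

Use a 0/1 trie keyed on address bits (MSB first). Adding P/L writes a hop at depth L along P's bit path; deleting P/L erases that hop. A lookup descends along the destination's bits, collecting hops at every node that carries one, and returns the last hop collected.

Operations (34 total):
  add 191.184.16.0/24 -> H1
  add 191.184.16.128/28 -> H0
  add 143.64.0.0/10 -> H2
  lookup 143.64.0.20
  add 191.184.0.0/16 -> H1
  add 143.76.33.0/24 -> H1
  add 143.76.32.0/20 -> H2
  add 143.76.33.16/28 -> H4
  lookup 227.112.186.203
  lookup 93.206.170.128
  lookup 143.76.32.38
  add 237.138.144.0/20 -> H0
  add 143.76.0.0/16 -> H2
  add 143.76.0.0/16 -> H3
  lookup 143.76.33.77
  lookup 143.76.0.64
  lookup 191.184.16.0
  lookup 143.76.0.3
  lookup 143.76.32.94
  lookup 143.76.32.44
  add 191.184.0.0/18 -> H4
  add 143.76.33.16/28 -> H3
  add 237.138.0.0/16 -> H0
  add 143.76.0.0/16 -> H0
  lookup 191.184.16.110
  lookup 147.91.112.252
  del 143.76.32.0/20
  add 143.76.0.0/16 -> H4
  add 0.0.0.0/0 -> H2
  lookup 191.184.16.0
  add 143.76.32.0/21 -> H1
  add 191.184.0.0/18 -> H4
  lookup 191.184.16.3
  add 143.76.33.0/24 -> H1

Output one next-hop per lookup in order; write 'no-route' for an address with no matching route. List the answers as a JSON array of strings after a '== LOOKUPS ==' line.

Trace:
  add 191.184.16.0/24 -> H1 at depth 24
  add 191.184.16.128/28 -> H0 at depth 28
  add 143.64.0.0/10 -> H2 at depth 10
  lookup 143.64.0.20: bits 1000111101 walk d0:-→d1:-→d2:-→d3:-→d4:-→d5:-→d6:-→d7:-→d8:-→d9:-→d10:H2 -> H2
  add 191.184.0.0/16 -> H1 at depth 16
  add 143.76.33.0/24 -> H1 at depth 24
  add 143.76.32.0/20 -> H2 at depth 20
  add 143.76.33.16/28 -> H4 at depth 28
  lookup 227.112.186.203: bits 1 walk d0:-→d1:- -> no-route
  lookup 93.206.170.128: bits ε walk d0:- -> no-route
  lookup 143.76.32.38: bits 10001111010011000010000 walk d0:-→d1:-→d2:-→d3:-→d4:-→d5:-→d6:-→d7:-→d8:-→d9:-→d10:H2→d11:-→d12:-→d13:-→d14:-→d15:-→d16:-→d17:-→d18:-→d19:-→d20:H2→d21:-→d22:-→d23:- -> H2
  add 237.138.144.0/20 -> H0 at depth 20
  add 143.76.0.0/16 -> H2 at depth 16
  add 143.76.0.0/16 -> H3 at depth 16
  lookup 143.76.33.77: bits 1000111101001100001000010 walk d0:-→d1:-→d2:-→d3:-→d4:-→d5:-→d6:-→d7:-→d8:-→d9:-→d10:H2→d11:-→d12:-→d13:-→d14:-→d15:-→d16:H3→d17:-→d18:-→d19:-→d20:H2→d21:-→d22:-→d23:-→d24:H1→d25:- -> H1
  lookup 143.76.0.64: bits 100011110100110000 walk d0:-→d1:-→d2:-→d3:-→d4:-→d5:-→d6:-→d7:-→d8:-→d9:-→d10:H2→d11:-→d12:-→d13:-→d14:-→d15:-→d16:H3→d17:-→d18:- -> H3
  lookup 191.184.16.0: bits 101111111011100000010000 walk d0:-→d1:-→d2:-→d3:-→d4:-→d5:-→d6:-→d7:-→d8:-→d9:-→d10:-→d11:-→d12:-→d13:-→d14:-→d15:-→d16:H1→d17:-→d18:-→d19:-→d20:-→d21:-→d22:-→d23:-→d24:H1 -> H1
  lookup 143.76.0.3: bits 100011110100110000 walk d0:-→d1:-→d2:-→d3:-→d4:-→d5:-→d6:-→d7:-→d8:-→d9:-→d10:H2→d11:-→d12:-→d13:-→d14:-→d15:-→d16:H3→d17:-→d18:- -> H3
  lookup 143.76.32.94: bits 10001111010011000010000 walk d0:-→d1:-→d2:-→d3:-→d4:-→d5:-→d6:-→d7:-→d8:-→d9:-→d10:H2→d11:-→d12:-→d13:-→d14:-→d15:-→d16:H3→d17:-→d18:-→d19:-→d20:H2→d21:-→d22:-→d23:- -> H2
  lookup 143.76.32.44: bits 10001111010011000010000 walk d0:-→d1:-→d2:-→d3:-→d4:-→d5:-→d6:-→d7:-→d8:-→d9:-→d10:H2→d11:-→d12:-→d13:-→d14:-→d15:-→d16:H3→d17:-→d18:-→d19:-→d20:H2→d21:-→d22:-→d23:- -> H2
  add 191.184.0.0/18 -> H4 at depth 18
  add 143.76.33.16/28 -> H3 at depth 28
  add 237.138.0.0/16 -> H0 at depth 16
  add 143.76.0.0/16 -> H0 at depth 16
  lookup 191.184.16.110: bits 101111111011100000010000 walk d0:-→d1:-→d2:-→d3:-→d4:-→d5:-→d6:-→d7:-→d8:-→d9:-→d10:-→d11:-→d12:-→d13:-→d14:-→d15:-→d16:H1→d17:-→d18:H4→d19:-→d20:-→d21:-→d22:-→d23:-→d24:H1 -> H1
  lookup 147.91.112.252: bits 100 walk d0:-→d1:-→d2:-→d3:- -> no-route
  - 143.76.32.0/20 clear@20
  add 143.76.0.0/16 -> H4 at depth 16
  add 0.0.0.0/0 -> H2 at depth 0
  lookup 191.184.16.0: bits 101111111011100000010000 walk d0:H2→d1:-→d2:-→d3:-→d4:-→d5:-→d6:-→d7:-→d8:-→d9:-→d10:-→d11:-→d12:-→d13:-→d14:-→d15:-→d16:H1→d17:-→d18:H4→d19:-→d20:-→d21:-→d22:-→d23:-→d24:H1 -> H1
  add 143.76.32.0/21 -> H1 at depth 21
  add 191.184.0.0/18 -> H4 at depth 18
  lookup 191.184.16.3: bits 101111111011100000010000 walk d0:H2→d1:-→d2:-→d3:-→d4:-→d5:-→d6:-→d7:-→d8:-→d9:-→d10:-→d11:-→d12:-→d13:-→d14:-→d15:-→d16:H1→d17:-→d18:H4→d19:-→d20:-→d21:-→d22:-→d23:-→d24:H1 -> H1
  add 143.76.33.0/24 -> H1 at depth 24

== LOOKUPS ==
["H2","no-route","no-route","H2","H1","H3","H1","H3","H2","H2","H1","no-route","H1","H1"]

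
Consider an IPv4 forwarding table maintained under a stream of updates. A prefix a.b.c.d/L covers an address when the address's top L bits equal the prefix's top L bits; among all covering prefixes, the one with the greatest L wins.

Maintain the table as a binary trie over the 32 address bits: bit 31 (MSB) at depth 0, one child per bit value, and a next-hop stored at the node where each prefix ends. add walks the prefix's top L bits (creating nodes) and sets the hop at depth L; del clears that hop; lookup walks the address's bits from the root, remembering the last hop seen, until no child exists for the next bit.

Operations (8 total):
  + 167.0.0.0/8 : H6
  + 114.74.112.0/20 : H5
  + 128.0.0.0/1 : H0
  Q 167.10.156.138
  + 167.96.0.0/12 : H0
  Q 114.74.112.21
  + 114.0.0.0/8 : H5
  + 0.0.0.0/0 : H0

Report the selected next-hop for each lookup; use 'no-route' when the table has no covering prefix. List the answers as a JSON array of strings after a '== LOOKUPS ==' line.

Trace:
  + 167.0.0.0/8 (H6) depth=8
  + 114.74.112.0/20 (H5) depth=20
  + 128.0.0.0/1 (H0) depth=1
  lookup 167.10.156.138: bits 10100111 walk d0:-→d1:H0→d2:-→d3:-→d4:-→d5:-→d6:-→d7:-→d8:H6 -> H6
  + 167.96.0.0/12 (H0) depth=12
  lookup 114.74.112.21: bits 01110010010010100111 walk d0:-→d1:-→d2:-→d3:-→d4:-→d5:-→d6:-→d7:-→d8:-→d9:-→d10:-→d11:-→d12:-→d13:-→d14:-→d15:-→d16:-→d17:-→d18:-→d19:-→d20:H5 -> H5
  + 114.0.0.0/8 (H5) depth=8
  + 0.0.0.0/0 (H0) depth=0

== LOOKUPS ==
["H6","H5"]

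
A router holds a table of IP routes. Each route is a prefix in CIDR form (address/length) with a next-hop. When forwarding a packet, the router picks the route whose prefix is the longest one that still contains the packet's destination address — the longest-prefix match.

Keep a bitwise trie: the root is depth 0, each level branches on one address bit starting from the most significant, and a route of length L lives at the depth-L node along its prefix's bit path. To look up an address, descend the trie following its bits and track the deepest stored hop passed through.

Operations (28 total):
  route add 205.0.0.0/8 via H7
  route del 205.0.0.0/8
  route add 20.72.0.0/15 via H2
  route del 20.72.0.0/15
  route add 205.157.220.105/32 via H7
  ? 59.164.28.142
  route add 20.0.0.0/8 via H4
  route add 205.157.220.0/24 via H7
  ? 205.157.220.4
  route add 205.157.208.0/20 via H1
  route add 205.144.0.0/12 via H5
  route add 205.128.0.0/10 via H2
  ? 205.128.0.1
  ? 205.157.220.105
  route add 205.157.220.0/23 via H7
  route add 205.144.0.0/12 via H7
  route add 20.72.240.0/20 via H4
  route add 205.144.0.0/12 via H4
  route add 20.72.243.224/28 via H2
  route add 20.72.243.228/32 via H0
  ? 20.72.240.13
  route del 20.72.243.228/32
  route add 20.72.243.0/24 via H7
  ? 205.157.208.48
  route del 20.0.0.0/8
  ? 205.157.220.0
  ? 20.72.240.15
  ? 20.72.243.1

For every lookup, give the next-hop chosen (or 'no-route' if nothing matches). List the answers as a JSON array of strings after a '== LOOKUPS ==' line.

Trace:
  add 205.0.0.0/8 -> H7 at depth 8
  del 205.0.0.0/8 (clear depth 8)
  add 20.72.0.0/15 -> H2 at depth 15
  del 20.72.0.0/15 (clear depth 15)
  add 205.157.220.105/32 -> H7 at depth 32
  Q 59.164.28.142: descend 00 ; hops seen [∅] ; pick no-route
  add 20.0.0.0/8 -> H4 at depth 8
  add 205.157.220.0/24 -> H7 at depth 24
  Q 205.157.220.4: descend 1100110110011101110111000 ; hops seen [H7] ; pick H7
  add 205.157.208.0/20 -> H1 at depth 20
  add 205.144.0.0/12 -> H5 at depth 12
  add 205.128.0.0/10 -> H2 at depth 10
  Q 205.128.0.1: descend 11001101100 ; hops seen [H2] ; pick H2
  Q 205.157.220.105: descend 11001101100111011101110001101001 ; hops seen [H2,H5,H1,H7,H7] ; pick H7
  add 205.157.220.0/23 -> H7 at depth 23
  add 205.144.0.0/12 -> H7 at depth 12
  add 20.72.240.0/20 -> H4 at depth 20
  add 205.144.0.0/12 -> H4 at depth 12
  add 20.72.243.224/28 -> H2 at depth 28
  add 20.72.243.228/32 -> H0 at depth 32
  Q 20.72.240.13: descend 0001010001001000111100 ; hops seen [H4,H4] ; pick H4
  del 20.72.243.228/32 (clear depth 32)
  add 20.72.243.0/24 -> H7 at depth 24
  Q 205.157.208.48: descend 11001101100111011101 ; hops seen [H2,H4,H1] ; pick H1
  del 20.0.0.0/8 (clear depth 8)
  Q 205.157.220.0: descend 1100110110011101110111000 ; hops seen [H2,H4,H1,H7,H7] ; pick H7
  Q 20.72.240.15: descend 0001010001001000111100 ; hops seen [H4] ; pick H4
  Q 20.72.243.1: descend 000101000100100011110011 ; hops seen [H4,H7] ; pick H7

== LOOKUPS ==
["no-route","H7","H2","H7","H4","H1","H7","H4","H7"]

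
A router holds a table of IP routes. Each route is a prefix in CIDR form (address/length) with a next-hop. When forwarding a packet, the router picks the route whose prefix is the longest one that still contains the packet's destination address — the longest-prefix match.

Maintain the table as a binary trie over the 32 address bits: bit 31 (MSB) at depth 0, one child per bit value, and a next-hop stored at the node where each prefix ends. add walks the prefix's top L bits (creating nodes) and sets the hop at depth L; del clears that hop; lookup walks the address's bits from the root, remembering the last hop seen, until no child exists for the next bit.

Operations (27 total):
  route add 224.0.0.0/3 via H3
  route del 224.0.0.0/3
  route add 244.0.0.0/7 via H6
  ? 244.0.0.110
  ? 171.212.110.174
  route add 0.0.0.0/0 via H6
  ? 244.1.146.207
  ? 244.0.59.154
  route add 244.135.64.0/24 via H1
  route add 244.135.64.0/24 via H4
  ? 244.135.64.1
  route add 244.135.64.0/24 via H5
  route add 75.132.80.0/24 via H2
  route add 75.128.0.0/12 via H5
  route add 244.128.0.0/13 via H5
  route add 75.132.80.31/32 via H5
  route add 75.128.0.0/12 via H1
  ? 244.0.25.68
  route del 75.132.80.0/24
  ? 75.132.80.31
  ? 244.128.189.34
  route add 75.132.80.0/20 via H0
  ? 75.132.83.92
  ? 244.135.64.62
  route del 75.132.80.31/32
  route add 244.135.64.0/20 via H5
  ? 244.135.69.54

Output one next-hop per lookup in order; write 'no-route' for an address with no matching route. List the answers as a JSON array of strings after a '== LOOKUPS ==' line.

Process each operation:
  add 224.0.0.0/3 -> H3 at depth 3
  del 224.0.0.0/3 (clear depth 3)
  add 244.0.0.0/7 -> H6 at depth 7
  Q 244.0.0.110: descend 1111010 ; hops seen [H6] ; pick H6
  Q 171.212.110.174: descend 1 ; hops seen [∅] ; pick no-route
  add 0.0.0.0/0 -> H6 at depth 0
  Q 244.1.146.207: descend 1111010 ; hops seen [H6,H6] ; pick H6
  Q 244.0.59.154: descend 1111010 ; hops seen [H6,H6] ; pick H6
  add 244.135.64.0/24 -> H1 at depth 24
  add 244.135.64.0/24 -> H4 at depth 24
  Q 244.135.64.1: descend 111101001000011101000000 ; hops seen [H6,H6,H4] ; pick H4
  add 244.135.64.0/24 -> H5 at depth 24
  add 75.132.80.0/24 -> H2 at depth 24
  add 75.128.0.0/12 -> H5 at depth 12
  add 244.128.0.0/13 -> H5 at depth 13
  add 75.132.80.31/32 -> H5 at depth 32
  add 75.128.0.0/12 -> H1 at depth 12
  Q 244.0.25.68: descend 11110100 ; hops seen [H6,H6] ; pick H6
  del 75.132.80.0/24 (clear depth 24)
  Q 75.132.80.31: descend 01001011100001000101000000011111 ; hops seen [H6,H1,H5] ; pick H5
  Q 244.128.189.34: descend 1111010010000 ; hops seen [H6,H6,H5] ; pick H5
  add 75.132.80.0/20 -> H0 at depth 20
  Q 75.132.83.92: descend 0100101110000100010100 ; hops seen [H6,H1,H0] ; pick H0
  Q 244.135.64.62: descend 111101001000011101000000 ; hops seen [H6,H6,H5,H5] ; pick H5
  del 75.132.80.31/32 (clear depth 32)
  add 244.135.64.0/20 -> H5 at depth 20
  Q 244.135.69.54: descend 111101001000011101000 ; hops seen [H6,H6,H5,H5] ; pick H5

== LOOKUPS ==
["H6","no-route","H6","H6","H4","H6","H5","H5","H0","H5","H5"]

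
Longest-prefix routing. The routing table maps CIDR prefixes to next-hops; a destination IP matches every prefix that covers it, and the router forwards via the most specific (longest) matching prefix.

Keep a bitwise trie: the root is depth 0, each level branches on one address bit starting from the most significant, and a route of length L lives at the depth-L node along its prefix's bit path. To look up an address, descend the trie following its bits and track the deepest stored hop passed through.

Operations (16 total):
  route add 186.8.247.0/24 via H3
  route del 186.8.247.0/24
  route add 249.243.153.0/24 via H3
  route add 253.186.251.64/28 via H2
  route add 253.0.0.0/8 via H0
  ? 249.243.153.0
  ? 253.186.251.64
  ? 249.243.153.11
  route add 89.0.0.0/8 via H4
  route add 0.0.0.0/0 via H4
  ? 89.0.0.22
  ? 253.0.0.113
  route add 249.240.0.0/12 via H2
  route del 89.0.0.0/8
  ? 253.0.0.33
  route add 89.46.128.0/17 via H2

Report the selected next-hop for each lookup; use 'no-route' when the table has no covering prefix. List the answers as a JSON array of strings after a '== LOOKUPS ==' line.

Trace:
  + 186.8.247.0/24 (H3) depth=24
  del 186.8.247.0/24 (clear depth 24)
  + 249.243.153.0/24 (H3) depth=24
  + 253.186.251.64/28 (H2) depth=28
  + 253.0.0.0/8 (H0) depth=8
  lookup 249.243.153.0: bits 111110011111001110011001 walk d0:-→d1:-→d2:-→d3:-→d4:-→d5:-→d6:-→d7:-→d8:-→d9:-→d10:-→d11:-→d12:-→d13:-→d14:-→d15:-→d16:-→d17:-→d18:-→d19:-→d20:-→d21:-→d22:-→d23:-→d24:H3 -> H3
  lookup 253.186.251.64: bits 1111110110111010111110110100 walk d0:-→d1:-→d2:-→d3:-→d4:-→d5:-→d6:-→d7:-→d8:H0→d9:-→d10:-→d11:-→d12:-→d13:-→d14:-→d15:-→d16:-→d17:-→d18:-→d19:-→d20:-→d21:-→d22:-→d23:-→d24:-→d25:-→d26:-→d27:-→d28:H2 -> H2
  lookup 249.243.153.11: bits 111110011111001110011001 walk d0:-→d1:-→d2:-→d3:-→d4:-→d5:-→d6:-→d7:-→d8:-→d9:-→d10:-→d11:-→d12:-→d13:-→d14:-→d15:-→d16:-→d17:-→d18:-→d19:-→d20:-→d21:-→d22:-→d23:-→d24:H3 -> H3
  + 89.0.0.0/8 (H4) depth=8
  + 0.0.0.0/0 (H4) depth=0
  lookup 89.0.0.22: bits 01011001 walk d0:H4→d1:-→d2:-→d3:-→d4:-→d5:-→d6:-→d7:-→d8:H4 -> H4
  lookup 253.0.0.113: bits 11111101 walk d0:H4→d1:-→d2:-→d3:-→d4:-→d5:-→d6:-→d7:-→d8:H0 -> H0
  + 249.240.0.0/12 (H2) depth=12
  del 89.0.0.0/8 (clear depth 8)
  lookup 253.0.0.33: bits 11111101 walk d0:H4→d1:-→d2:-→d3:-→d4:-→d5:-→d6:-→d7:-→d8:H0 -> H0
  + 89.46.128.0/17 (H2) depth=17

== LOOKUPS ==
["H3","H2","H3","H4","H0","H0"]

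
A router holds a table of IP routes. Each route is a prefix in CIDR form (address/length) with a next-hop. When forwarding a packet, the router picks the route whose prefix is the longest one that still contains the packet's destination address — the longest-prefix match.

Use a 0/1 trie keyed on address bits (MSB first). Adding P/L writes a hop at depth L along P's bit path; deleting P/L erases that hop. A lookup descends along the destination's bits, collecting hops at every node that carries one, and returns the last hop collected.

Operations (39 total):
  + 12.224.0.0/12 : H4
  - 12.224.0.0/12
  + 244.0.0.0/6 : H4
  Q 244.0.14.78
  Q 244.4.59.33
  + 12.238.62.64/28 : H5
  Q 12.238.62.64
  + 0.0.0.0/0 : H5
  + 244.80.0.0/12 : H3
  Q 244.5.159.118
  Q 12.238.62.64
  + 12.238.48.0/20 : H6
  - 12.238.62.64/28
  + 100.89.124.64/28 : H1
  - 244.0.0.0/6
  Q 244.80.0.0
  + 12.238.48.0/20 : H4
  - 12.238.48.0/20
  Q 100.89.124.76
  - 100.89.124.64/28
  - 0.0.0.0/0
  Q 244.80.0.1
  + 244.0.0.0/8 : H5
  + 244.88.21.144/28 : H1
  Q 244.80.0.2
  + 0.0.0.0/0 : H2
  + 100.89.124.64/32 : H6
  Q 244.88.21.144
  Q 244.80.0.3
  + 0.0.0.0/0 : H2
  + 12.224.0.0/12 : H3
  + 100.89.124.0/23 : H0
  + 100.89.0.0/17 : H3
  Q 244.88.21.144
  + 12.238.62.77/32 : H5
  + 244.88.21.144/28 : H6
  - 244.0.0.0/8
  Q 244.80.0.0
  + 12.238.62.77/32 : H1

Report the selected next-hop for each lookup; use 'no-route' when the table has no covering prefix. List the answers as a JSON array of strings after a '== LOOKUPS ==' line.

Process each operation:
  add 12.224.0.0/12 -> H4 at depth 12
  - 12.224.0.0/12 clear@12
  add 244.0.0.0/6 -> H4 at depth 6
  ? 244.0.14.78  path d0:-→d1:-→d2:-→d3:-→d4:-→d5:-→d6:H4  best=H4
  ? 244.4.59.33  path d0:-→d1:-→d2:-→d3:-→d4:-→d5:-→d6:H4  best=H4
  add 12.238.62.64/28 -> H5 at depth 28
  ? 12.238.62.64  path d0:-→d1:-→d2:-→d3:-→d4:-→d5:-→d6:-→d7:-→d8:-→d9:-→d10:-→d11:-→d12:-→d13:-→d14:-→d15:-→d16:-→d17:-→d18:-→d19:-→d20:-→d21:-→d22:-→d23:-→d24:-→d25:-→d26:-→d27:-→d28:H5  best=H5
  add 0.0.0.0/0 -> H5 at depth 0
  add 244.80.0.0/12 -> H3 at depth 12
  ? 244.5.159.118  path d0:H5→d1:-→d2:-→d3:-→d4:-→d5:-→d6:H4→d7:-→d8:-→d9:-  best=H4
  ? 12.238.62.64  path d0:H5→d1:-→d2:-→d3:-→d4:-→d5:-→d6:-→d7:-→d8:-→d9:-→d10:-→d11:-→d12:-→d13:-→d14:-→d15:-→d16:-→d17:-→d18:-→d19:-→d20:-→d21:-→d22:-→d23:-→d24:-→d25:-→d26:-→d27:-→d28:H5  best=H5
  add 12.238.48.0/20 -> H6 at depth 20
  - 12.238.62.64/28 clear@28
  add 100.89.124.64/28 -> H1 at depth 28
  - 244.0.0.0/6 clear@6
  ? 244.80.0.0  path d0:H5→d1:-→d2:-→d3:-→d4:-→d5:-→d6:-→d7:-→d8:-→d9:-→d10:-→d11:-→d12:H3  best=H3
  add 12.238.48.0/20 -> H4 at depth 20
  - 12.238.48.0/20 clear@20
  ? 100.89.124.76  path d0:H5→d1:-→d2:-→d3:-→d4:-→d5:-→d6:-→d7:-→d8:-→d9:-→d10:-→d11:-→d12:-→d13:-→d14:-→d15:-→d16:-→d17:-→d18:-→d19:-→d20:-→d21:-→d22:-→d23:-→d24:-→d25:-→d26:-→d27:-→d28:H1  best=H1
  - 100.89.124.64/28 clear@28
  - 0.0.0.0/0 clear@0
  ? 244.80.0.1  path d0:-→d1:-→d2:-→d3:-→d4:-→d5:-→d6:-→d7:-→d8:-→d9:-→d10:-→d11:-→d12:H3  best=H3
  add 244.0.0.0/8 -> H5 at depth 8
  add 244.88.21.144/28 -> H1 at depth 28
  ? 244.80.0.2  path d0:-→d1:-→d2:-→d3:-→d4:-→d5:-→d6:-→d7:-→d8:H5→d9:-→d10:-→d11:-→d12:H3  best=H3
  add 0.0.0.0/0 -> H2 at depth 0
  add 100.89.124.64/32 -> H6 at depth 32
  ? 244.88.21.144  path d0:H2→d1:-→d2:-→d3:-→d4:-→d5:-→d6:-→d7:-→d8:H5→d9:-→d10:-→d11:-→d12:H3→d13:-→d14:-→d15:-→d16:-→d17:-→d18:-→d19:-→d20:-→d21:-→d22:-→d23:-→d24:-→d25:-→d26:-→d27:-→d28:H1  best=H1
  ? 244.80.0.3  path d0:H2→d1:-→d2:-→d3:-→d4:-→d5:-→d6:-→d7:-→d8:H5→d9:-→d10:-→d11:-→d12:H3  best=H3
  add 0.0.0.0/0 -> H2 at depth 0
  add 12.224.0.0/12 -> H3 at depth 12
  add 100.89.124.0/23 -> H0 at depth 23
  add 100.89.0.0/17 -> H3 at depth 17
  ? 244.88.21.144  path d0:H2→d1:-→d2:-→d3:-→d4:-→d5:-→d6:-→d7:-→d8:H5→d9:-→d10:-→d11:-→d12:H3→d13:-→d14:-→d15:-→d16:-→d17:-→d18:-→d19:-→d20:-→d21:-→d22:-→d23:-→d24:-→d25:-→d26:-→d27:-→d28:H1  best=H1
  add 12.238.62.77/32 -> H5 at depth 32
  add 244.88.21.144/28 -> H6 at depth 28
  - 244.0.0.0/8 clear@8
  ? 244.80.0.0  path d0:H2→d1:-→d2:-→d3:-→d4:-→d5:-→d6:-→d7:-→d8:-→d9:-→d10:-→d11:-→d12:H3  best=H3
  add 12.238.62.77/32 -> H1 at depth 32

== LOOKUPS ==
["H4","H4","H5","H4","H5","H3","H1","H3","H3","H1","H3","H1","H3"]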